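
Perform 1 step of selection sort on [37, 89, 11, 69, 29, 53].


Initial: [37, 89, 11, 69, 29, 53]
Step 1: min=11 at 2
  Swap: [11, 89, 37, 69, 29, 53]

After 1 step: [11, 89, 37, 69, 29, 53]


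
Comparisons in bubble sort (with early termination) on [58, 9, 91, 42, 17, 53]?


Algorithm: bubble sort (with early termination)
Input: [58, 9, 91, 42, 17, 53]
Sorted: [9, 17, 42, 53, 58, 91]

14


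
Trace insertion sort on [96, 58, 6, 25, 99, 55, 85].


Initial: [96, 58, 6, 25, 99, 55, 85]
Insert 58: [58, 96, 6, 25, 99, 55, 85]
Insert 6: [6, 58, 96, 25, 99, 55, 85]
Insert 25: [6, 25, 58, 96, 99, 55, 85]
Insert 99: [6, 25, 58, 96, 99, 55, 85]
Insert 55: [6, 25, 55, 58, 96, 99, 85]
Insert 85: [6, 25, 55, 58, 85, 96, 99]

Sorted: [6, 25, 55, 58, 85, 96, 99]


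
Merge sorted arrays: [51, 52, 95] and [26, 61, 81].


Take 26 from B
Take 51 from A
Take 52 from A
Take 61 from B
Take 81 from B

Merged: [26, 51, 52, 61, 81, 95]


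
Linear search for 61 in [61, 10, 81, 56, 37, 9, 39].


i=0: 61==61 found!

Found at 0, 1 comps


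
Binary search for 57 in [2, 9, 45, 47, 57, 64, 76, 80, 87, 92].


Step 1: lo=0, hi=9, mid=4, val=57

Found at index 4


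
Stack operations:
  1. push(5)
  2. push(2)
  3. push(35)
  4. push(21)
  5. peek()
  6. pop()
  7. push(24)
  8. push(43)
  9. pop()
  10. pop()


push(5) -> [5]
push(2) -> [5, 2]
push(35) -> [5, 2, 35]
push(21) -> [5, 2, 35, 21]
peek()->21
pop()->21, [5, 2, 35]
push(24) -> [5, 2, 35, 24]
push(43) -> [5, 2, 35, 24, 43]
pop()->43, [5, 2, 35, 24]
pop()->24, [5, 2, 35]

Final stack: [5, 2, 35]


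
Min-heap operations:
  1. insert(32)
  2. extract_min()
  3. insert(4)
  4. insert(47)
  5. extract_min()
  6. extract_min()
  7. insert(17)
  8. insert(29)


insert(32) -> [32]
extract_min()->32, []
insert(4) -> [4]
insert(47) -> [4, 47]
extract_min()->4, [47]
extract_min()->47, []
insert(17) -> [17]
insert(29) -> [17, 29]

Final heap: [17, 29]


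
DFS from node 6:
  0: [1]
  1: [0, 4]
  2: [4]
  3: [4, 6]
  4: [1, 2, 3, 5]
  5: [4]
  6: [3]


Visit 6, push [3]
Visit 3, push [4]
Visit 4, push [5, 2, 1]
Visit 1, push [0]
Visit 0, push []
Visit 2, push []
Visit 5, push []

DFS order: [6, 3, 4, 1, 0, 2, 5]


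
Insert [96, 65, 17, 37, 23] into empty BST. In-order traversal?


Insert 96: root
Insert 65: L from 96
Insert 17: L from 96 -> L from 65
Insert 37: L from 96 -> L from 65 -> R from 17
Insert 23: L from 96 -> L from 65 -> R from 17 -> L from 37

In-order: [17, 23, 37, 65, 96]


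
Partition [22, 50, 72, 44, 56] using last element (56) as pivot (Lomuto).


Pivot: 56
  22 <= 56: advance i (no swap)
  50 <= 56: advance i (no swap)
  44 <= 56: swap -> [22, 50, 44, 72, 56]
Place pivot at 3: [22, 50, 44, 56, 72]

Partitioned: [22, 50, 44, 56, 72]


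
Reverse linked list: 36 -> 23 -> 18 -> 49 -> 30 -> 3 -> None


Step 1: curr=36, set curr.next=prev(None) | reversed so far: 36
Step 2: curr=23, set curr.next=prev(36) | reversed so far: 23 -> 36
Step 3: curr=18, set curr.next=prev(23) | reversed so far: 18 -> 23 -> 36
Step 4: curr=49, set curr.next=prev(18) | reversed so far: 49 -> 18 -> 23 -> 36
Step 5: curr=30, set curr.next=prev(49) | reversed so far: 30 -> 49 -> 18 -> 23 -> 36
Step 6: curr=3, set curr.next=prev(30) | reversed so far: 3 -> 30 -> 49 -> 18 -> 23 -> 36

3 -> 30 -> 49 -> 18 -> 23 -> 36 -> None


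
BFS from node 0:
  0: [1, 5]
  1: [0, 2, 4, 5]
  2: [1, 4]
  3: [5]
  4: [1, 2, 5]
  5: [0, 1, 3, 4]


Visit 0, enqueue [1, 5]
Visit 1, enqueue [2, 4]
Visit 5, enqueue [3]
Visit 2, enqueue []
Visit 4, enqueue []
Visit 3, enqueue []

BFS order: [0, 1, 5, 2, 4, 3]


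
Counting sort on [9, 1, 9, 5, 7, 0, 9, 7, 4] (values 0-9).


Input: [9, 1, 9, 5, 7, 0, 9, 7, 4]
Counts: [1, 1, 0, 0, 1, 1, 0, 2, 0, 3]

Sorted: [0, 1, 4, 5, 7, 7, 9, 9, 9]


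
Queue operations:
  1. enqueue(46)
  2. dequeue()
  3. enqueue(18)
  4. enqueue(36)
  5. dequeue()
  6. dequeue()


enqueue(46) -> [46]
dequeue()->46, []
enqueue(18) -> [18]
enqueue(36) -> [18, 36]
dequeue()->18, [36]
dequeue()->36, []

Final queue: []


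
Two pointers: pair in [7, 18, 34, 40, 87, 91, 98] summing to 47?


lo=0(7)+hi=6(98)=105
lo=0(7)+hi=5(91)=98
lo=0(7)+hi=4(87)=94
lo=0(7)+hi=3(40)=47

Yes: 7+40=47


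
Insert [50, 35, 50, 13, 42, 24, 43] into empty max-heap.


Insert 50: [50]
Insert 35: [50, 35]
Insert 50: [50, 35, 50]
Insert 13: [50, 35, 50, 13]
Insert 42: [50, 42, 50, 13, 35]
Insert 24: [50, 42, 50, 13, 35, 24]
Insert 43: [50, 42, 50, 13, 35, 24, 43]

Final heap: [50, 42, 50, 13, 35, 24, 43]


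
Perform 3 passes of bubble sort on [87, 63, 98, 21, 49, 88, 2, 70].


Initial: [87, 63, 98, 21, 49, 88, 2, 70]
Pass 1: [63, 87, 21, 49, 88, 2, 70, 98] (6 swaps)
Pass 2: [63, 21, 49, 87, 2, 70, 88, 98] (4 swaps)
Pass 3: [21, 49, 63, 2, 70, 87, 88, 98] (4 swaps)

After 3 passes: [21, 49, 63, 2, 70, 87, 88, 98]


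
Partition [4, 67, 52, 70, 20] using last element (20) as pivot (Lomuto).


Pivot: 20
  4 <= 20: advance i (no swap)
Place pivot at 1: [4, 20, 52, 70, 67]

Partitioned: [4, 20, 52, 70, 67]


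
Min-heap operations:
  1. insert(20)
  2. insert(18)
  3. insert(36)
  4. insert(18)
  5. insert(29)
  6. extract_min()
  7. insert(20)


insert(20) -> [20]
insert(18) -> [18, 20]
insert(36) -> [18, 20, 36]
insert(18) -> [18, 18, 36, 20]
insert(29) -> [18, 18, 36, 20, 29]
extract_min()->18, [18, 20, 36, 29]
insert(20) -> [18, 20, 36, 29, 20]

Final heap: [18, 20, 36, 29, 20]


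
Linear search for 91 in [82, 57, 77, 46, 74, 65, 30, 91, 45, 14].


i=0: 82!=91
i=1: 57!=91
i=2: 77!=91
i=3: 46!=91
i=4: 74!=91
i=5: 65!=91
i=6: 30!=91
i=7: 91==91 found!

Found at 7, 8 comps


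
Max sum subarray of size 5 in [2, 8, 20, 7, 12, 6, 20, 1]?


[0:5]: 49
[1:6]: 53
[2:7]: 65
[3:8]: 46

Max: 65 at [2:7]


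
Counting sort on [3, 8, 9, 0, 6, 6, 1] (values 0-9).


Input: [3, 8, 9, 0, 6, 6, 1]
Counts: [1, 1, 0, 1, 0, 0, 2, 0, 1, 1]

Sorted: [0, 1, 3, 6, 6, 8, 9]


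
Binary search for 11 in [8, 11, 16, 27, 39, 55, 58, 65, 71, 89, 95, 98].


Step 1: lo=0, hi=11, mid=5, val=55
Step 2: lo=0, hi=4, mid=2, val=16
Step 3: lo=0, hi=1, mid=0, val=8
Step 4: lo=1, hi=1, mid=1, val=11

Found at index 1


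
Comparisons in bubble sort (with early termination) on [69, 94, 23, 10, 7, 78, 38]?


Algorithm: bubble sort (with early termination)
Input: [69, 94, 23, 10, 7, 78, 38]
Sorted: [7, 10, 23, 38, 69, 78, 94]

20


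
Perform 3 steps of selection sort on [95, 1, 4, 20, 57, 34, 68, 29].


Initial: [95, 1, 4, 20, 57, 34, 68, 29]
Step 1: min=1 at 1
  Swap: [1, 95, 4, 20, 57, 34, 68, 29]
Step 2: min=4 at 2
  Swap: [1, 4, 95, 20, 57, 34, 68, 29]
Step 3: min=20 at 3
  Swap: [1, 4, 20, 95, 57, 34, 68, 29]

After 3 steps: [1, 4, 20, 95, 57, 34, 68, 29]


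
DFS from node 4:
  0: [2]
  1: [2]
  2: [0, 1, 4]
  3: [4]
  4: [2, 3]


Visit 4, push [3, 2]
Visit 2, push [1, 0]
Visit 0, push []
Visit 1, push []
Visit 3, push []

DFS order: [4, 2, 0, 1, 3]


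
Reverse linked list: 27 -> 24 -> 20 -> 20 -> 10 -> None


Step 1: curr=27, set curr.next=prev(None) | reversed so far: 27
Step 2: curr=24, set curr.next=prev(27) | reversed so far: 24 -> 27
Step 3: curr=20, set curr.next=prev(24) | reversed so far: 20 -> 24 -> 27
Step 4: curr=20, set curr.next=prev(20) | reversed so far: 20 -> 20 -> 24 -> 27
Step 5: curr=10, set curr.next=prev(20) | reversed so far: 10 -> 20 -> 20 -> 24 -> 27

10 -> 20 -> 20 -> 24 -> 27 -> None


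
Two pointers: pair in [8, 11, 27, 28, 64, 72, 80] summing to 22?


lo=0(8)+hi=6(80)=88
lo=0(8)+hi=5(72)=80
lo=0(8)+hi=4(64)=72
lo=0(8)+hi=3(28)=36
lo=0(8)+hi=2(27)=35
lo=0(8)+hi=1(11)=19

No pair found


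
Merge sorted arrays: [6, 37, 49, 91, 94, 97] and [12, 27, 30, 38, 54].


Take 6 from A
Take 12 from B
Take 27 from B
Take 30 from B
Take 37 from A
Take 38 from B
Take 49 from A
Take 54 from B

Merged: [6, 12, 27, 30, 37, 38, 49, 54, 91, 94, 97]


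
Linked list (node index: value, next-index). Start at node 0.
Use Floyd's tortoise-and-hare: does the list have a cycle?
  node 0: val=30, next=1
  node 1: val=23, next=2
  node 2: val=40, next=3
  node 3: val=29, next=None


Floyd's tortoise (slow, +1) and hare (fast, +2):
  init: slow=0, fast=0
  step 1: slow=1, fast=2
  step 2: fast 2->3->None, no cycle

Cycle: no


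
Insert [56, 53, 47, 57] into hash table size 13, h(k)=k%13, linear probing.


Insert 56: h=4 -> slot 4
Insert 53: h=1 -> slot 1
Insert 47: h=8 -> slot 8
Insert 57: h=5 -> slot 5

Table: [None, 53, None, None, 56, 57, None, None, 47, None, None, None, None]


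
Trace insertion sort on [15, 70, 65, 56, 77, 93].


Initial: [15, 70, 65, 56, 77, 93]
Insert 70: [15, 70, 65, 56, 77, 93]
Insert 65: [15, 65, 70, 56, 77, 93]
Insert 56: [15, 56, 65, 70, 77, 93]
Insert 77: [15, 56, 65, 70, 77, 93]
Insert 93: [15, 56, 65, 70, 77, 93]

Sorted: [15, 56, 65, 70, 77, 93]


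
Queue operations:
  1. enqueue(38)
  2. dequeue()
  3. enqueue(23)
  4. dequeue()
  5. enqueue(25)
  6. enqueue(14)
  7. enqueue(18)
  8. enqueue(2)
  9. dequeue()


enqueue(38) -> [38]
dequeue()->38, []
enqueue(23) -> [23]
dequeue()->23, []
enqueue(25) -> [25]
enqueue(14) -> [25, 14]
enqueue(18) -> [25, 14, 18]
enqueue(2) -> [25, 14, 18, 2]
dequeue()->25, [14, 18, 2]

Final queue: [14, 18, 2]


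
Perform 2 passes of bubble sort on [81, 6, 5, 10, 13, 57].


Initial: [81, 6, 5, 10, 13, 57]
Pass 1: [6, 5, 10, 13, 57, 81] (5 swaps)
Pass 2: [5, 6, 10, 13, 57, 81] (1 swaps)

After 2 passes: [5, 6, 10, 13, 57, 81]


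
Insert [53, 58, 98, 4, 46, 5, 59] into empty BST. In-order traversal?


Insert 53: root
Insert 58: R from 53
Insert 98: R from 53 -> R from 58
Insert 4: L from 53
Insert 46: L from 53 -> R from 4
Insert 5: L from 53 -> R from 4 -> L from 46
Insert 59: R from 53 -> R from 58 -> L from 98

In-order: [4, 5, 46, 53, 58, 59, 98]


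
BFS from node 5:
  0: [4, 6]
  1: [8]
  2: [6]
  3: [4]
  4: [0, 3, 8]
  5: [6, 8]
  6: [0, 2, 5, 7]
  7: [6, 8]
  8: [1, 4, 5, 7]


Visit 5, enqueue [6, 8]
Visit 6, enqueue [0, 2, 7]
Visit 8, enqueue [1, 4]
Visit 0, enqueue []
Visit 2, enqueue []
Visit 7, enqueue []
Visit 1, enqueue []
Visit 4, enqueue [3]
Visit 3, enqueue []

BFS order: [5, 6, 8, 0, 2, 7, 1, 4, 3]


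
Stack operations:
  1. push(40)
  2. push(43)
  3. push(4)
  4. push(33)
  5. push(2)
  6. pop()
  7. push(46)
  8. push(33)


push(40) -> [40]
push(43) -> [40, 43]
push(4) -> [40, 43, 4]
push(33) -> [40, 43, 4, 33]
push(2) -> [40, 43, 4, 33, 2]
pop()->2, [40, 43, 4, 33]
push(46) -> [40, 43, 4, 33, 46]
push(33) -> [40, 43, 4, 33, 46, 33]

Final stack: [40, 43, 4, 33, 46, 33]


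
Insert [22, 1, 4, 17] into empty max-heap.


Insert 22: [22]
Insert 1: [22, 1]
Insert 4: [22, 1, 4]
Insert 17: [22, 17, 4, 1]

Final heap: [22, 17, 4, 1]


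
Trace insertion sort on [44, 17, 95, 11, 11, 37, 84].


Initial: [44, 17, 95, 11, 11, 37, 84]
Insert 17: [17, 44, 95, 11, 11, 37, 84]
Insert 95: [17, 44, 95, 11, 11, 37, 84]
Insert 11: [11, 17, 44, 95, 11, 37, 84]
Insert 11: [11, 11, 17, 44, 95, 37, 84]
Insert 37: [11, 11, 17, 37, 44, 95, 84]
Insert 84: [11, 11, 17, 37, 44, 84, 95]

Sorted: [11, 11, 17, 37, 44, 84, 95]


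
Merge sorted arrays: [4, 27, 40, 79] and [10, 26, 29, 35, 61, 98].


Take 4 from A
Take 10 from B
Take 26 from B
Take 27 from A
Take 29 from B
Take 35 from B
Take 40 from A
Take 61 from B
Take 79 from A

Merged: [4, 10, 26, 27, 29, 35, 40, 61, 79, 98]


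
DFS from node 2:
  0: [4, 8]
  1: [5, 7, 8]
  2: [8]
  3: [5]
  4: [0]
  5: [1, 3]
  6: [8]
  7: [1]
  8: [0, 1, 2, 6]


Visit 2, push [8]
Visit 8, push [6, 1, 0]
Visit 0, push [4]
Visit 4, push []
Visit 1, push [7, 5]
Visit 5, push [3]
Visit 3, push []
Visit 7, push []
Visit 6, push []

DFS order: [2, 8, 0, 4, 1, 5, 3, 7, 6]


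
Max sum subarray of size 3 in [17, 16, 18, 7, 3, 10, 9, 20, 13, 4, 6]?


[0:3]: 51
[1:4]: 41
[2:5]: 28
[3:6]: 20
[4:7]: 22
[5:8]: 39
[6:9]: 42
[7:10]: 37
[8:11]: 23

Max: 51 at [0:3]


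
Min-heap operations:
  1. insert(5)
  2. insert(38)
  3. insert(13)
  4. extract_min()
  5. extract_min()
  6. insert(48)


insert(5) -> [5]
insert(38) -> [5, 38]
insert(13) -> [5, 38, 13]
extract_min()->5, [13, 38]
extract_min()->13, [38]
insert(48) -> [38, 48]

Final heap: [38, 48]


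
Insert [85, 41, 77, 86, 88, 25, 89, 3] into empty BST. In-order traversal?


Insert 85: root
Insert 41: L from 85
Insert 77: L from 85 -> R from 41
Insert 86: R from 85
Insert 88: R from 85 -> R from 86
Insert 25: L from 85 -> L from 41
Insert 89: R from 85 -> R from 86 -> R from 88
Insert 3: L from 85 -> L from 41 -> L from 25

In-order: [3, 25, 41, 77, 85, 86, 88, 89]


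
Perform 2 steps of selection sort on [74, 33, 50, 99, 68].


Initial: [74, 33, 50, 99, 68]
Step 1: min=33 at 1
  Swap: [33, 74, 50, 99, 68]
Step 2: min=50 at 2
  Swap: [33, 50, 74, 99, 68]

After 2 steps: [33, 50, 74, 99, 68]


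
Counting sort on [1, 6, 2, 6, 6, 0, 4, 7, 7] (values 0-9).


Input: [1, 6, 2, 6, 6, 0, 4, 7, 7]
Counts: [1, 1, 1, 0, 1, 0, 3, 2, 0, 0]

Sorted: [0, 1, 2, 4, 6, 6, 6, 7, 7]


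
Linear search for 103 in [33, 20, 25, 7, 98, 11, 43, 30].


i=0: 33!=103
i=1: 20!=103
i=2: 25!=103
i=3: 7!=103
i=4: 98!=103
i=5: 11!=103
i=6: 43!=103
i=7: 30!=103

Not found, 8 comps


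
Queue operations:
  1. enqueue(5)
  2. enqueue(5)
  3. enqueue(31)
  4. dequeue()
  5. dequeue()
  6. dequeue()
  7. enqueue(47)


enqueue(5) -> [5]
enqueue(5) -> [5, 5]
enqueue(31) -> [5, 5, 31]
dequeue()->5, [5, 31]
dequeue()->5, [31]
dequeue()->31, []
enqueue(47) -> [47]

Final queue: [47]


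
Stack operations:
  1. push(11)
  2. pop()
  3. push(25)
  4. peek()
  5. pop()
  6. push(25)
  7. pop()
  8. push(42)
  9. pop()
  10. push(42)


push(11) -> [11]
pop()->11, []
push(25) -> [25]
peek()->25
pop()->25, []
push(25) -> [25]
pop()->25, []
push(42) -> [42]
pop()->42, []
push(42) -> [42]

Final stack: [42]


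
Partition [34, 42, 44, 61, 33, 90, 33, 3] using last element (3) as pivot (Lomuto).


Pivot: 3
Place pivot at 0: [3, 42, 44, 61, 33, 90, 33, 34]

Partitioned: [3, 42, 44, 61, 33, 90, 33, 34]


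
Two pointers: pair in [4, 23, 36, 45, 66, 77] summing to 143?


lo=0(4)+hi=5(77)=81
lo=1(23)+hi=5(77)=100
lo=2(36)+hi=5(77)=113
lo=3(45)+hi=5(77)=122
lo=4(66)+hi=5(77)=143

Yes: 66+77=143


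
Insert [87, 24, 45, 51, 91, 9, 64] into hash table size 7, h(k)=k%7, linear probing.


Insert 87: h=3 -> slot 3
Insert 24: h=3, 1 probes -> slot 4
Insert 45: h=3, 2 probes -> slot 5
Insert 51: h=2 -> slot 2
Insert 91: h=0 -> slot 0
Insert 9: h=2, 4 probes -> slot 6
Insert 64: h=1 -> slot 1

Table: [91, 64, 51, 87, 24, 45, 9]


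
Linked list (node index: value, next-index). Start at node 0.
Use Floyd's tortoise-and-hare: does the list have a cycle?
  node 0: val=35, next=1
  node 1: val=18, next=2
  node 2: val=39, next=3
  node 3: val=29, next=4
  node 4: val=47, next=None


Floyd's tortoise (slow, +1) and hare (fast, +2):
  init: slow=0, fast=0
  step 1: slow=1, fast=2
  step 2: slow=2, fast=4
  step 3: fast -> None, no cycle

Cycle: no


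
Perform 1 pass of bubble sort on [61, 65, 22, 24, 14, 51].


Initial: [61, 65, 22, 24, 14, 51]
Pass 1: [61, 22, 24, 14, 51, 65] (4 swaps)

After 1 pass: [61, 22, 24, 14, 51, 65]


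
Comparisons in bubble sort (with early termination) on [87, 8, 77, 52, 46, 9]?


Algorithm: bubble sort (with early termination)
Input: [87, 8, 77, 52, 46, 9]
Sorted: [8, 9, 46, 52, 77, 87]

15


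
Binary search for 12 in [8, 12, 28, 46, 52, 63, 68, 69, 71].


Step 1: lo=0, hi=8, mid=4, val=52
Step 2: lo=0, hi=3, mid=1, val=12

Found at index 1


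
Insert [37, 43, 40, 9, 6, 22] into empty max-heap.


Insert 37: [37]
Insert 43: [43, 37]
Insert 40: [43, 37, 40]
Insert 9: [43, 37, 40, 9]
Insert 6: [43, 37, 40, 9, 6]
Insert 22: [43, 37, 40, 9, 6, 22]

Final heap: [43, 37, 40, 9, 6, 22]


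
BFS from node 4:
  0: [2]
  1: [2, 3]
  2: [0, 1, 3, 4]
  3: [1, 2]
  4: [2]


Visit 4, enqueue [2]
Visit 2, enqueue [0, 1, 3]
Visit 0, enqueue []
Visit 1, enqueue []
Visit 3, enqueue []

BFS order: [4, 2, 0, 1, 3]


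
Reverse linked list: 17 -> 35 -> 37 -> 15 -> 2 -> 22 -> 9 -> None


Step 1: curr=17, set curr.next=prev(None) | reversed so far: 17
Step 2: curr=35, set curr.next=prev(17) | reversed so far: 35 -> 17
Step 3: curr=37, set curr.next=prev(35) | reversed so far: 37 -> 35 -> 17
Step 4: curr=15, set curr.next=prev(37) | reversed so far: 15 -> 37 -> 35 -> 17
Step 5: curr=2, set curr.next=prev(15) | reversed so far: 2 -> 15 -> 37 -> 35 -> 17
Step 6: curr=22, set curr.next=prev(2) | reversed so far: 22 -> 2 -> 15 -> 37 -> 35 -> 17
Step 7: curr=9, set curr.next=prev(22) | reversed so far: 9 -> 22 -> 2 -> 15 -> 37 -> 35 -> 17

9 -> 22 -> 2 -> 15 -> 37 -> 35 -> 17 -> None


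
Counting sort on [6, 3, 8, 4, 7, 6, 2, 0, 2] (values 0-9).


Input: [6, 3, 8, 4, 7, 6, 2, 0, 2]
Counts: [1, 0, 2, 1, 1, 0, 2, 1, 1, 0]

Sorted: [0, 2, 2, 3, 4, 6, 6, 7, 8]


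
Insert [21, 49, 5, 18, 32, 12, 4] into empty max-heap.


Insert 21: [21]
Insert 49: [49, 21]
Insert 5: [49, 21, 5]
Insert 18: [49, 21, 5, 18]
Insert 32: [49, 32, 5, 18, 21]
Insert 12: [49, 32, 12, 18, 21, 5]
Insert 4: [49, 32, 12, 18, 21, 5, 4]

Final heap: [49, 32, 12, 18, 21, 5, 4]


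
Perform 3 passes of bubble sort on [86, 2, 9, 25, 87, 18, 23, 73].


Initial: [86, 2, 9, 25, 87, 18, 23, 73]
Pass 1: [2, 9, 25, 86, 18, 23, 73, 87] (6 swaps)
Pass 2: [2, 9, 25, 18, 23, 73, 86, 87] (3 swaps)
Pass 3: [2, 9, 18, 23, 25, 73, 86, 87] (2 swaps)

After 3 passes: [2, 9, 18, 23, 25, 73, 86, 87]


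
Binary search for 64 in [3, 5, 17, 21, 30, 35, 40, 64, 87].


Step 1: lo=0, hi=8, mid=4, val=30
Step 2: lo=5, hi=8, mid=6, val=40
Step 3: lo=7, hi=8, mid=7, val=64

Found at index 7


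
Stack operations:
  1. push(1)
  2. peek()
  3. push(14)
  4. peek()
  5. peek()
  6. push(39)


push(1) -> [1]
peek()->1
push(14) -> [1, 14]
peek()->14
peek()->14
push(39) -> [1, 14, 39]

Final stack: [1, 14, 39]


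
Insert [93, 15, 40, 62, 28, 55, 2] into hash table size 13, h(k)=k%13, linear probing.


Insert 93: h=2 -> slot 2
Insert 15: h=2, 1 probes -> slot 3
Insert 40: h=1 -> slot 1
Insert 62: h=10 -> slot 10
Insert 28: h=2, 2 probes -> slot 4
Insert 55: h=3, 2 probes -> slot 5
Insert 2: h=2, 4 probes -> slot 6

Table: [None, 40, 93, 15, 28, 55, 2, None, None, None, 62, None, None]


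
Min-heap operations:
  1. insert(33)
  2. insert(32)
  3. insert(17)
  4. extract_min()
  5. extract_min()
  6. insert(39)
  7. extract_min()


insert(33) -> [33]
insert(32) -> [32, 33]
insert(17) -> [17, 33, 32]
extract_min()->17, [32, 33]
extract_min()->32, [33]
insert(39) -> [33, 39]
extract_min()->33, [39]

Final heap: [39]


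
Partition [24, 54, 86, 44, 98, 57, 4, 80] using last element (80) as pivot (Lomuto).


Pivot: 80
  24 <= 80: advance i (no swap)
  54 <= 80: advance i (no swap)
  44 <= 80: swap -> [24, 54, 44, 86, 98, 57, 4, 80]
  57 <= 80: swap -> [24, 54, 44, 57, 98, 86, 4, 80]
  4 <= 80: swap -> [24, 54, 44, 57, 4, 86, 98, 80]
Place pivot at 5: [24, 54, 44, 57, 4, 80, 98, 86]

Partitioned: [24, 54, 44, 57, 4, 80, 98, 86]


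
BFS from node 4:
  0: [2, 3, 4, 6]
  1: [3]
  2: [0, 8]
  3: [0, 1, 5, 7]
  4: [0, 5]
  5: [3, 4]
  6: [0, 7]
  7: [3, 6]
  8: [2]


Visit 4, enqueue [0, 5]
Visit 0, enqueue [2, 3, 6]
Visit 5, enqueue []
Visit 2, enqueue [8]
Visit 3, enqueue [1, 7]
Visit 6, enqueue []
Visit 8, enqueue []
Visit 1, enqueue []
Visit 7, enqueue []

BFS order: [4, 0, 5, 2, 3, 6, 8, 1, 7]


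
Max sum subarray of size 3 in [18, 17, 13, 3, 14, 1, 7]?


[0:3]: 48
[1:4]: 33
[2:5]: 30
[3:6]: 18
[4:7]: 22

Max: 48 at [0:3]


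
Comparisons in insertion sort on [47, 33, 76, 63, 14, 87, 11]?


Algorithm: insertion sort
Input: [47, 33, 76, 63, 14, 87, 11]
Sorted: [11, 14, 33, 47, 63, 76, 87]

15


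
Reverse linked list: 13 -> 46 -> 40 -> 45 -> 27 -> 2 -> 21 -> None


Step 1: curr=13, set curr.next=prev(None) | reversed so far: 13
Step 2: curr=46, set curr.next=prev(13) | reversed so far: 46 -> 13
Step 3: curr=40, set curr.next=prev(46) | reversed so far: 40 -> 46 -> 13
Step 4: curr=45, set curr.next=prev(40) | reversed so far: 45 -> 40 -> 46 -> 13
Step 5: curr=27, set curr.next=prev(45) | reversed so far: 27 -> 45 -> 40 -> 46 -> 13
Step 6: curr=2, set curr.next=prev(27) | reversed so far: 2 -> 27 -> 45 -> 40 -> 46 -> 13
Step 7: curr=21, set curr.next=prev(2) | reversed so far: 21 -> 2 -> 27 -> 45 -> 40 -> 46 -> 13

21 -> 2 -> 27 -> 45 -> 40 -> 46 -> 13 -> None


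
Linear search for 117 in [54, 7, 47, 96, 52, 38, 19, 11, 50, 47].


i=0: 54!=117
i=1: 7!=117
i=2: 47!=117
i=3: 96!=117
i=4: 52!=117
i=5: 38!=117
i=6: 19!=117
i=7: 11!=117
i=8: 50!=117
i=9: 47!=117

Not found, 10 comps


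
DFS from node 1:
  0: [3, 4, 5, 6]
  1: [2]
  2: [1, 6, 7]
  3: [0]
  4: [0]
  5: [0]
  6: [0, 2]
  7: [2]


Visit 1, push [2]
Visit 2, push [7, 6]
Visit 6, push [0]
Visit 0, push [5, 4, 3]
Visit 3, push []
Visit 4, push []
Visit 5, push []
Visit 7, push []

DFS order: [1, 2, 6, 0, 3, 4, 5, 7]


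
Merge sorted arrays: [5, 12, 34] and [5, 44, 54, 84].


Take 5 from A
Take 5 from B
Take 12 from A
Take 34 from A

Merged: [5, 5, 12, 34, 44, 54, 84]


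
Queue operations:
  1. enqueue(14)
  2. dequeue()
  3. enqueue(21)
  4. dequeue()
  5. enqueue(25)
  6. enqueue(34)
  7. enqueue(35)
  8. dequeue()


enqueue(14) -> [14]
dequeue()->14, []
enqueue(21) -> [21]
dequeue()->21, []
enqueue(25) -> [25]
enqueue(34) -> [25, 34]
enqueue(35) -> [25, 34, 35]
dequeue()->25, [34, 35]

Final queue: [34, 35]


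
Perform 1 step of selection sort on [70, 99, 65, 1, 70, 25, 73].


Initial: [70, 99, 65, 1, 70, 25, 73]
Step 1: min=1 at 3
  Swap: [1, 99, 65, 70, 70, 25, 73]

After 1 step: [1, 99, 65, 70, 70, 25, 73]


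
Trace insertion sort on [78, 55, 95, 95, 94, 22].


Initial: [78, 55, 95, 95, 94, 22]
Insert 55: [55, 78, 95, 95, 94, 22]
Insert 95: [55, 78, 95, 95, 94, 22]
Insert 95: [55, 78, 95, 95, 94, 22]
Insert 94: [55, 78, 94, 95, 95, 22]
Insert 22: [22, 55, 78, 94, 95, 95]

Sorted: [22, 55, 78, 94, 95, 95]


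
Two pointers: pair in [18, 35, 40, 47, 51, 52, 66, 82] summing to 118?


lo=0(18)+hi=7(82)=100
lo=1(35)+hi=7(82)=117
lo=2(40)+hi=7(82)=122
lo=2(40)+hi=6(66)=106
lo=3(47)+hi=6(66)=113
lo=4(51)+hi=6(66)=117
lo=5(52)+hi=6(66)=118

Yes: 52+66=118


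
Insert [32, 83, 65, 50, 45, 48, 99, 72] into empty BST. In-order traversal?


Insert 32: root
Insert 83: R from 32
Insert 65: R from 32 -> L from 83
Insert 50: R from 32 -> L from 83 -> L from 65
Insert 45: R from 32 -> L from 83 -> L from 65 -> L from 50
Insert 48: R from 32 -> L from 83 -> L from 65 -> L from 50 -> R from 45
Insert 99: R from 32 -> R from 83
Insert 72: R from 32 -> L from 83 -> R from 65

In-order: [32, 45, 48, 50, 65, 72, 83, 99]


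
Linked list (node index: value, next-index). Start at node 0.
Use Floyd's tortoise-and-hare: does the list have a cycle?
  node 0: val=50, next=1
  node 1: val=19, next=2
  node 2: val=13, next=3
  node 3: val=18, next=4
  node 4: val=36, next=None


Floyd's tortoise (slow, +1) and hare (fast, +2):
  init: slow=0, fast=0
  step 1: slow=1, fast=2
  step 2: slow=2, fast=4
  step 3: fast -> None, no cycle

Cycle: no


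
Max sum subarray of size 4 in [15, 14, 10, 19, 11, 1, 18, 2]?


[0:4]: 58
[1:5]: 54
[2:6]: 41
[3:7]: 49
[4:8]: 32

Max: 58 at [0:4]


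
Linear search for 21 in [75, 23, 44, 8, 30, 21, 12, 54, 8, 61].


i=0: 75!=21
i=1: 23!=21
i=2: 44!=21
i=3: 8!=21
i=4: 30!=21
i=5: 21==21 found!

Found at 5, 6 comps


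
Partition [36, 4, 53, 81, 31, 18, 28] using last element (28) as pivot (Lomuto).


Pivot: 28
  4 <= 28: swap -> [4, 36, 53, 81, 31, 18, 28]
  18 <= 28: swap -> [4, 18, 53, 81, 31, 36, 28]
Place pivot at 2: [4, 18, 28, 81, 31, 36, 53]

Partitioned: [4, 18, 28, 81, 31, 36, 53]


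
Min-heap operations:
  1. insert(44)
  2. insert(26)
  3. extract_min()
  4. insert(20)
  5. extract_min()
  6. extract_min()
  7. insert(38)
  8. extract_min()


insert(44) -> [44]
insert(26) -> [26, 44]
extract_min()->26, [44]
insert(20) -> [20, 44]
extract_min()->20, [44]
extract_min()->44, []
insert(38) -> [38]
extract_min()->38, []

Final heap: []


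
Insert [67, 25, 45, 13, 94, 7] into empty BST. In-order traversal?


Insert 67: root
Insert 25: L from 67
Insert 45: L from 67 -> R from 25
Insert 13: L from 67 -> L from 25
Insert 94: R from 67
Insert 7: L from 67 -> L from 25 -> L from 13

In-order: [7, 13, 25, 45, 67, 94]


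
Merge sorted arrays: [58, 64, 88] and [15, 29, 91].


Take 15 from B
Take 29 from B
Take 58 from A
Take 64 from A
Take 88 from A

Merged: [15, 29, 58, 64, 88, 91]


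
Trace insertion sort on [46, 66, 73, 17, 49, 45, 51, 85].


Initial: [46, 66, 73, 17, 49, 45, 51, 85]
Insert 66: [46, 66, 73, 17, 49, 45, 51, 85]
Insert 73: [46, 66, 73, 17, 49, 45, 51, 85]
Insert 17: [17, 46, 66, 73, 49, 45, 51, 85]
Insert 49: [17, 46, 49, 66, 73, 45, 51, 85]
Insert 45: [17, 45, 46, 49, 66, 73, 51, 85]
Insert 51: [17, 45, 46, 49, 51, 66, 73, 85]
Insert 85: [17, 45, 46, 49, 51, 66, 73, 85]

Sorted: [17, 45, 46, 49, 51, 66, 73, 85]


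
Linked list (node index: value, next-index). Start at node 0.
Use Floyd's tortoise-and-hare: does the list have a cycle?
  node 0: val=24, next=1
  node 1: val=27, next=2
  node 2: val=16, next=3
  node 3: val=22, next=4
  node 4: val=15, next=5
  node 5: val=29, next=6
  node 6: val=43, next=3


Floyd's tortoise (slow, +1) and hare (fast, +2):
  init: slow=0, fast=0
  step 1: slow=1, fast=2
  step 2: slow=2, fast=4
  step 3: slow=3, fast=6
  step 4: slow=4, fast=4
  slow == fast at node 4: cycle detected

Cycle: yes


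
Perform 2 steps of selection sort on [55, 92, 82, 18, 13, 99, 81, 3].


Initial: [55, 92, 82, 18, 13, 99, 81, 3]
Step 1: min=3 at 7
  Swap: [3, 92, 82, 18, 13, 99, 81, 55]
Step 2: min=13 at 4
  Swap: [3, 13, 82, 18, 92, 99, 81, 55]

After 2 steps: [3, 13, 82, 18, 92, 99, 81, 55]


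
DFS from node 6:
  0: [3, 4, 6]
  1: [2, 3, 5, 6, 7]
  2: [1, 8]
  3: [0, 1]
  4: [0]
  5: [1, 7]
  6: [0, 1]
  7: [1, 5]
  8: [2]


Visit 6, push [1, 0]
Visit 0, push [4, 3]
Visit 3, push [1]
Visit 1, push [7, 5, 2]
Visit 2, push [8]
Visit 8, push []
Visit 5, push [7]
Visit 7, push []
Visit 4, push []

DFS order: [6, 0, 3, 1, 2, 8, 5, 7, 4]


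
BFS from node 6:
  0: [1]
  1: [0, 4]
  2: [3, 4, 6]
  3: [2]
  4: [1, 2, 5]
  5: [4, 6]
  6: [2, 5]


Visit 6, enqueue [2, 5]
Visit 2, enqueue [3, 4]
Visit 5, enqueue []
Visit 3, enqueue []
Visit 4, enqueue [1]
Visit 1, enqueue [0]
Visit 0, enqueue []

BFS order: [6, 2, 5, 3, 4, 1, 0]


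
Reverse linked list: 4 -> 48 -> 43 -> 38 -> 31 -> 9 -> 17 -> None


Step 1: curr=4, set curr.next=prev(None) | reversed so far: 4
Step 2: curr=48, set curr.next=prev(4) | reversed so far: 48 -> 4
Step 3: curr=43, set curr.next=prev(48) | reversed so far: 43 -> 48 -> 4
Step 4: curr=38, set curr.next=prev(43) | reversed so far: 38 -> 43 -> 48 -> 4
Step 5: curr=31, set curr.next=prev(38) | reversed so far: 31 -> 38 -> 43 -> 48 -> 4
Step 6: curr=9, set curr.next=prev(31) | reversed so far: 9 -> 31 -> 38 -> 43 -> 48 -> 4
Step 7: curr=17, set curr.next=prev(9) | reversed so far: 17 -> 9 -> 31 -> 38 -> 43 -> 48 -> 4

17 -> 9 -> 31 -> 38 -> 43 -> 48 -> 4 -> None


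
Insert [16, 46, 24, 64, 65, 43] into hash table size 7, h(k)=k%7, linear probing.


Insert 16: h=2 -> slot 2
Insert 46: h=4 -> slot 4
Insert 24: h=3 -> slot 3
Insert 64: h=1 -> slot 1
Insert 65: h=2, 3 probes -> slot 5
Insert 43: h=1, 5 probes -> slot 6

Table: [None, 64, 16, 24, 46, 65, 43]


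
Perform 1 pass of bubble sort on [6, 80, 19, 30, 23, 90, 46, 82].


Initial: [6, 80, 19, 30, 23, 90, 46, 82]
Pass 1: [6, 19, 30, 23, 80, 46, 82, 90] (5 swaps)

After 1 pass: [6, 19, 30, 23, 80, 46, 82, 90]


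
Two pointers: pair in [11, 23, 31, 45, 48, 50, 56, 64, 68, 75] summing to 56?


lo=0(11)+hi=9(75)=86
lo=0(11)+hi=8(68)=79
lo=0(11)+hi=7(64)=75
lo=0(11)+hi=6(56)=67
lo=0(11)+hi=5(50)=61
lo=0(11)+hi=4(48)=59
lo=0(11)+hi=3(45)=56

Yes: 11+45=56


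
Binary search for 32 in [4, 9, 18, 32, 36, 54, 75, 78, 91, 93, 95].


Step 1: lo=0, hi=10, mid=5, val=54
Step 2: lo=0, hi=4, mid=2, val=18
Step 3: lo=3, hi=4, mid=3, val=32

Found at index 3


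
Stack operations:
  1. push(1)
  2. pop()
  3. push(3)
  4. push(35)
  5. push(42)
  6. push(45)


push(1) -> [1]
pop()->1, []
push(3) -> [3]
push(35) -> [3, 35]
push(42) -> [3, 35, 42]
push(45) -> [3, 35, 42, 45]

Final stack: [3, 35, 42, 45]


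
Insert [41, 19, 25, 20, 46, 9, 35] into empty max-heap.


Insert 41: [41]
Insert 19: [41, 19]
Insert 25: [41, 19, 25]
Insert 20: [41, 20, 25, 19]
Insert 46: [46, 41, 25, 19, 20]
Insert 9: [46, 41, 25, 19, 20, 9]
Insert 35: [46, 41, 35, 19, 20, 9, 25]

Final heap: [46, 41, 35, 19, 20, 9, 25]


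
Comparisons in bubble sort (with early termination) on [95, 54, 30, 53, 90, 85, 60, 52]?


Algorithm: bubble sort (with early termination)
Input: [95, 54, 30, 53, 90, 85, 60, 52]
Sorted: [30, 52, 53, 54, 60, 85, 90, 95]

28


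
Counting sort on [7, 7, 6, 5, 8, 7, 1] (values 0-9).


Input: [7, 7, 6, 5, 8, 7, 1]
Counts: [0, 1, 0, 0, 0, 1, 1, 3, 1, 0]

Sorted: [1, 5, 6, 7, 7, 7, 8]


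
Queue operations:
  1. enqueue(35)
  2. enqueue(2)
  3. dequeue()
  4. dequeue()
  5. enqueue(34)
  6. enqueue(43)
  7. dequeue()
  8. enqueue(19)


enqueue(35) -> [35]
enqueue(2) -> [35, 2]
dequeue()->35, [2]
dequeue()->2, []
enqueue(34) -> [34]
enqueue(43) -> [34, 43]
dequeue()->34, [43]
enqueue(19) -> [43, 19]

Final queue: [43, 19]


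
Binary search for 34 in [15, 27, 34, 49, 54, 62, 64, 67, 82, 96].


Step 1: lo=0, hi=9, mid=4, val=54
Step 2: lo=0, hi=3, mid=1, val=27
Step 3: lo=2, hi=3, mid=2, val=34

Found at index 2


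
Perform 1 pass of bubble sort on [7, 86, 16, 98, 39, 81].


Initial: [7, 86, 16, 98, 39, 81]
Pass 1: [7, 16, 86, 39, 81, 98] (3 swaps)

After 1 pass: [7, 16, 86, 39, 81, 98]


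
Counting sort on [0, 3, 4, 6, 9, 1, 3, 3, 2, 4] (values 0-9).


Input: [0, 3, 4, 6, 9, 1, 3, 3, 2, 4]
Counts: [1, 1, 1, 3, 2, 0, 1, 0, 0, 1]

Sorted: [0, 1, 2, 3, 3, 3, 4, 4, 6, 9]


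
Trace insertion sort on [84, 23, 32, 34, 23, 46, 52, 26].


Initial: [84, 23, 32, 34, 23, 46, 52, 26]
Insert 23: [23, 84, 32, 34, 23, 46, 52, 26]
Insert 32: [23, 32, 84, 34, 23, 46, 52, 26]
Insert 34: [23, 32, 34, 84, 23, 46, 52, 26]
Insert 23: [23, 23, 32, 34, 84, 46, 52, 26]
Insert 46: [23, 23, 32, 34, 46, 84, 52, 26]
Insert 52: [23, 23, 32, 34, 46, 52, 84, 26]
Insert 26: [23, 23, 26, 32, 34, 46, 52, 84]

Sorted: [23, 23, 26, 32, 34, 46, 52, 84]


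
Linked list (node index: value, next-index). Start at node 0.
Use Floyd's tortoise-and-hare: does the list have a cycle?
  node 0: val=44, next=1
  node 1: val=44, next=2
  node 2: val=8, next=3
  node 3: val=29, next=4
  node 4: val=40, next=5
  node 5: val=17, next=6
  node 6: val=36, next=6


Floyd's tortoise (slow, +1) and hare (fast, +2):
  init: slow=0, fast=0
  step 1: slow=1, fast=2
  step 2: slow=2, fast=4
  step 3: slow=3, fast=6
  step 4: slow=4, fast=6
  step 5: slow=5, fast=6
  step 6: slow=6, fast=6
  slow == fast at node 6: cycle detected

Cycle: yes


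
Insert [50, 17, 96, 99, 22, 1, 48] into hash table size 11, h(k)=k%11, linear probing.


Insert 50: h=6 -> slot 6
Insert 17: h=6, 1 probes -> slot 7
Insert 96: h=8 -> slot 8
Insert 99: h=0 -> slot 0
Insert 22: h=0, 1 probes -> slot 1
Insert 1: h=1, 1 probes -> slot 2
Insert 48: h=4 -> slot 4

Table: [99, 22, 1, None, 48, None, 50, 17, 96, None, None]


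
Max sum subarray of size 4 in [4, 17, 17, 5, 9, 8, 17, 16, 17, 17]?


[0:4]: 43
[1:5]: 48
[2:6]: 39
[3:7]: 39
[4:8]: 50
[5:9]: 58
[6:10]: 67

Max: 67 at [6:10]


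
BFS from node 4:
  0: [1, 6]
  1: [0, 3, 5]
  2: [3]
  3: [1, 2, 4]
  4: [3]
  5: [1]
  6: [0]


Visit 4, enqueue [3]
Visit 3, enqueue [1, 2]
Visit 1, enqueue [0, 5]
Visit 2, enqueue []
Visit 0, enqueue [6]
Visit 5, enqueue []
Visit 6, enqueue []

BFS order: [4, 3, 1, 2, 0, 5, 6]


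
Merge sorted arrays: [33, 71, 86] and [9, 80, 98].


Take 9 from B
Take 33 from A
Take 71 from A
Take 80 from B
Take 86 from A

Merged: [9, 33, 71, 80, 86, 98]


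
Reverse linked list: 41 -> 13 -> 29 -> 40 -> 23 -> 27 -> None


Step 1: curr=41, set curr.next=prev(None) | reversed so far: 41
Step 2: curr=13, set curr.next=prev(41) | reversed so far: 13 -> 41
Step 3: curr=29, set curr.next=prev(13) | reversed so far: 29 -> 13 -> 41
Step 4: curr=40, set curr.next=prev(29) | reversed so far: 40 -> 29 -> 13 -> 41
Step 5: curr=23, set curr.next=prev(40) | reversed so far: 23 -> 40 -> 29 -> 13 -> 41
Step 6: curr=27, set curr.next=prev(23) | reversed so far: 27 -> 23 -> 40 -> 29 -> 13 -> 41

27 -> 23 -> 40 -> 29 -> 13 -> 41 -> None


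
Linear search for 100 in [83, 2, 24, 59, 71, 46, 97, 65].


i=0: 83!=100
i=1: 2!=100
i=2: 24!=100
i=3: 59!=100
i=4: 71!=100
i=5: 46!=100
i=6: 97!=100
i=7: 65!=100

Not found, 8 comps


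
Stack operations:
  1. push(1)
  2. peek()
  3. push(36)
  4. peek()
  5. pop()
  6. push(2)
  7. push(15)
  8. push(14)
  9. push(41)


push(1) -> [1]
peek()->1
push(36) -> [1, 36]
peek()->36
pop()->36, [1]
push(2) -> [1, 2]
push(15) -> [1, 2, 15]
push(14) -> [1, 2, 15, 14]
push(41) -> [1, 2, 15, 14, 41]

Final stack: [1, 2, 15, 14, 41]


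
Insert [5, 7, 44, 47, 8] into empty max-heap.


Insert 5: [5]
Insert 7: [7, 5]
Insert 44: [44, 5, 7]
Insert 47: [47, 44, 7, 5]
Insert 8: [47, 44, 7, 5, 8]

Final heap: [47, 44, 7, 5, 8]


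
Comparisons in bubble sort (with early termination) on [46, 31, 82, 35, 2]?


Algorithm: bubble sort (with early termination)
Input: [46, 31, 82, 35, 2]
Sorted: [2, 31, 35, 46, 82]

10


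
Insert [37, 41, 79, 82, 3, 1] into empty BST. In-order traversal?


Insert 37: root
Insert 41: R from 37
Insert 79: R from 37 -> R from 41
Insert 82: R from 37 -> R from 41 -> R from 79
Insert 3: L from 37
Insert 1: L from 37 -> L from 3

In-order: [1, 3, 37, 41, 79, 82]


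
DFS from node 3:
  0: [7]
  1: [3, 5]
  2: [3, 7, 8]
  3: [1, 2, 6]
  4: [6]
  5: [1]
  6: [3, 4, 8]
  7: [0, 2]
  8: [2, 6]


Visit 3, push [6, 2, 1]
Visit 1, push [5]
Visit 5, push []
Visit 2, push [8, 7]
Visit 7, push [0]
Visit 0, push []
Visit 8, push [6]
Visit 6, push [4]
Visit 4, push []

DFS order: [3, 1, 5, 2, 7, 0, 8, 6, 4]


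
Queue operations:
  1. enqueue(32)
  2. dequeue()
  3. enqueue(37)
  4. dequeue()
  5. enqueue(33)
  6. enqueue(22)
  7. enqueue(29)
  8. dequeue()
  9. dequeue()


enqueue(32) -> [32]
dequeue()->32, []
enqueue(37) -> [37]
dequeue()->37, []
enqueue(33) -> [33]
enqueue(22) -> [33, 22]
enqueue(29) -> [33, 22, 29]
dequeue()->33, [22, 29]
dequeue()->22, [29]

Final queue: [29]


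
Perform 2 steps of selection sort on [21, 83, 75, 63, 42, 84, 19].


Initial: [21, 83, 75, 63, 42, 84, 19]
Step 1: min=19 at 6
  Swap: [19, 83, 75, 63, 42, 84, 21]
Step 2: min=21 at 6
  Swap: [19, 21, 75, 63, 42, 84, 83]

After 2 steps: [19, 21, 75, 63, 42, 84, 83]


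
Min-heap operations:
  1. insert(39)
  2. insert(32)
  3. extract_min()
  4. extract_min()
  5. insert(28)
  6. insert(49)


insert(39) -> [39]
insert(32) -> [32, 39]
extract_min()->32, [39]
extract_min()->39, []
insert(28) -> [28]
insert(49) -> [28, 49]

Final heap: [28, 49]


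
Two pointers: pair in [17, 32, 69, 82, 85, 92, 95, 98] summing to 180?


lo=0(17)+hi=7(98)=115
lo=1(32)+hi=7(98)=130
lo=2(69)+hi=7(98)=167
lo=3(82)+hi=7(98)=180

Yes: 82+98=180


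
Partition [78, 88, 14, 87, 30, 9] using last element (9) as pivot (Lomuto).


Pivot: 9
Place pivot at 0: [9, 88, 14, 87, 30, 78]

Partitioned: [9, 88, 14, 87, 30, 78]


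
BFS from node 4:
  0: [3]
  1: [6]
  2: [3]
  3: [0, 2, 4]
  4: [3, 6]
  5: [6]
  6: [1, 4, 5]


Visit 4, enqueue [3, 6]
Visit 3, enqueue [0, 2]
Visit 6, enqueue [1, 5]
Visit 0, enqueue []
Visit 2, enqueue []
Visit 1, enqueue []
Visit 5, enqueue []

BFS order: [4, 3, 6, 0, 2, 1, 5]


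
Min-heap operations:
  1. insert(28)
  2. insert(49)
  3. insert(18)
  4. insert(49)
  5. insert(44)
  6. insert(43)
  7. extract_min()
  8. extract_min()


insert(28) -> [28]
insert(49) -> [28, 49]
insert(18) -> [18, 49, 28]
insert(49) -> [18, 49, 28, 49]
insert(44) -> [18, 44, 28, 49, 49]
insert(43) -> [18, 44, 28, 49, 49, 43]
extract_min()->18, [28, 44, 43, 49, 49]
extract_min()->28, [43, 44, 49, 49]

Final heap: [43, 44, 49, 49]


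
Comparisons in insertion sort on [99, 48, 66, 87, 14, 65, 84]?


Algorithm: insertion sort
Input: [99, 48, 66, 87, 14, 65, 84]
Sorted: [14, 48, 65, 66, 84, 87, 99]

16


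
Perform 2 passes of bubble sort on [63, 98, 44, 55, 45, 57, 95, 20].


Initial: [63, 98, 44, 55, 45, 57, 95, 20]
Pass 1: [63, 44, 55, 45, 57, 95, 20, 98] (6 swaps)
Pass 2: [44, 55, 45, 57, 63, 20, 95, 98] (5 swaps)

After 2 passes: [44, 55, 45, 57, 63, 20, 95, 98]


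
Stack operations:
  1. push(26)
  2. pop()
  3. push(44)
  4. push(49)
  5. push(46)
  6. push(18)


push(26) -> [26]
pop()->26, []
push(44) -> [44]
push(49) -> [44, 49]
push(46) -> [44, 49, 46]
push(18) -> [44, 49, 46, 18]

Final stack: [44, 49, 46, 18]


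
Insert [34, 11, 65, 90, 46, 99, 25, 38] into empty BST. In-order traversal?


Insert 34: root
Insert 11: L from 34
Insert 65: R from 34
Insert 90: R from 34 -> R from 65
Insert 46: R from 34 -> L from 65
Insert 99: R from 34 -> R from 65 -> R from 90
Insert 25: L from 34 -> R from 11
Insert 38: R from 34 -> L from 65 -> L from 46

In-order: [11, 25, 34, 38, 46, 65, 90, 99]


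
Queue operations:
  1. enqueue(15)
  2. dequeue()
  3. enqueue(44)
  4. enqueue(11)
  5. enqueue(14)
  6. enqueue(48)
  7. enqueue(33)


enqueue(15) -> [15]
dequeue()->15, []
enqueue(44) -> [44]
enqueue(11) -> [44, 11]
enqueue(14) -> [44, 11, 14]
enqueue(48) -> [44, 11, 14, 48]
enqueue(33) -> [44, 11, 14, 48, 33]

Final queue: [44, 11, 14, 48, 33]


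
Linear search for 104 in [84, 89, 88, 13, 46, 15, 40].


i=0: 84!=104
i=1: 89!=104
i=2: 88!=104
i=3: 13!=104
i=4: 46!=104
i=5: 15!=104
i=6: 40!=104

Not found, 7 comps


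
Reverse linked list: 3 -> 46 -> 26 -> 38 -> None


Step 1: curr=3, set curr.next=prev(None) | reversed so far: 3
Step 2: curr=46, set curr.next=prev(3) | reversed so far: 46 -> 3
Step 3: curr=26, set curr.next=prev(46) | reversed so far: 26 -> 46 -> 3
Step 4: curr=38, set curr.next=prev(26) | reversed so far: 38 -> 26 -> 46 -> 3

38 -> 26 -> 46 -> 3 -> None


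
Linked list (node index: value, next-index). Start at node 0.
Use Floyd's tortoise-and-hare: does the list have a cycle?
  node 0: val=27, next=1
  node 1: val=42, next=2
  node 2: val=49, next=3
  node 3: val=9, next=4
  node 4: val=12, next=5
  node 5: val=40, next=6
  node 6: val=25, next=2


Floyd's tortoise (slow, +1) and hare (fast, +2):
  init: slow=0, fast=0
  step 1: slow=1, fast=2
  step 2: slow=2, fast=4
  step 3: slow=3, fast=6
  step 4: slow=4, fast=3
  step 5: slow=5, fast=5
  slow == fast at node 5: cycle detected

Cycle: yes


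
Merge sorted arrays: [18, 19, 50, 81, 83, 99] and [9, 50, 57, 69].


Take 9 from B
Take 18 from A
Take 19 from A
Take 50 from A
Take 50 from B
Take 57 from B
Take 69 from B

Merged: [9, 18, 19, 50, 50, 57, 69, 81, 83, 99]


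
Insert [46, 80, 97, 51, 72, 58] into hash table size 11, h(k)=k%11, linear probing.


Insert 46: h=2 -> slot 2
Insert 80: h=3 -> slot 3
Insert 97: h=9 -> slot 9
Insert 51: h=7 -> slot 7
Insert 72: h=6 -> slot 6
Insert 58: h=3, 1 probes -> slot 4

Table: [None, None, 46, 80, 58, None, 72, 51, None, 97, None]


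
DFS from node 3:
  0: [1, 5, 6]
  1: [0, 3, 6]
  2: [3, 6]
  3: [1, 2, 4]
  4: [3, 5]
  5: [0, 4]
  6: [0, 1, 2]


Visit 3, push [4, 2, 1]
Visit 1, push [6, 0]
Visit 0, push [6, 5]
Visit 5, push [4]
Visit 4, push []
Visit 6, push [2]
Visit 2, push []

DFS order: [3, 1, 0, 5, 4, 6, 2]


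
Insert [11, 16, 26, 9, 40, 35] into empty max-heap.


Insert 11: [11]
Insert 16: [16, 11]
Insert 26: [26, 11, 16]
Insert 9: [26, 11, 16, 9]
Insert 40: [40, 26, 16, 9, 11]
Insert 35: [40, 26, 35, 9, 11, 16]

Final heap: [40, 26, 35, 9, 11, 16]
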